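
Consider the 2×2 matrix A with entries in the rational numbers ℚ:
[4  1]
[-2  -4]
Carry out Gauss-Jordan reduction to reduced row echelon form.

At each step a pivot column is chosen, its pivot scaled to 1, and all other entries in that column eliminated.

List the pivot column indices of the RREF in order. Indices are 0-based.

step 1: normalize row 0 (÷4) = (1, 1/4)
  row 1: subtract -2×row0 = (0, -7/2)
step 2: normalize row 1 (÷-7/2) = (0, 1)
  row 0: subtract 1/4×row1 = (1, 0)

pivot columns: 0, 1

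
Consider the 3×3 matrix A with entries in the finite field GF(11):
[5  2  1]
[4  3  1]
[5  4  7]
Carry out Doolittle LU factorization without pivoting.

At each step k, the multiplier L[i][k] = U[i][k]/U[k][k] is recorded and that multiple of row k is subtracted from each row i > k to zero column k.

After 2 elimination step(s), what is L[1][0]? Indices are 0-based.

L[1][0] = 3

[col 0] pivot 5
  R1 -= 3*R0 → (0, 8, 9)  (L[1][0] := 3)
  R2 -= 1*R0 → (0, 2, 6)  (L[2][0] := 1)
[col 1] pivot 8
  R2 -= 3*R1 → (0, 0, 1)  (L[2][1] := 3)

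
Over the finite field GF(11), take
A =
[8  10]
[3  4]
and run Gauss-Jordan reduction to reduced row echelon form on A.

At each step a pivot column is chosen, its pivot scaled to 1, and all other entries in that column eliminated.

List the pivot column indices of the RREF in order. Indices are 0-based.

pivot columns: 0, 1

step 1: normalize row 0 (÷8) = (1, 4)
  row 1: subtract 3×row0 = (0, 3)
step 2: normalize row 1 (÷3) = (0, 1)
  row 0: subtract 4×row1 = (1, 0)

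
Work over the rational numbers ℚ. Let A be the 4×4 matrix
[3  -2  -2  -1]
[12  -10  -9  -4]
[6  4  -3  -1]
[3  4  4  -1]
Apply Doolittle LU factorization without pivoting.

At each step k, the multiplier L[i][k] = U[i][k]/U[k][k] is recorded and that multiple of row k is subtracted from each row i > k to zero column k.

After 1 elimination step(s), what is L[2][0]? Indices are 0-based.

k=0: U[0][0]=3
  eliminate (1,0): mult=4, new row 1: (0, -2, -1, 0); set L[1][0]=4
  eliminate (2,0): mult=2, new row 2: (0, 8, 1, 1); set L[2][0]=2
  eliminate (3,0): mult=1, new row 3: (0, 6, 6, 0); set L[3][0]=1

L[2][0] = 2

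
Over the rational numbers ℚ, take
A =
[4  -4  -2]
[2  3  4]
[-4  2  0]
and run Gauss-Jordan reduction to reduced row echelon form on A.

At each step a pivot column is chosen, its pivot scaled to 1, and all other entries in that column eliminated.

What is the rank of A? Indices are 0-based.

rank = 2

step 1: normalize row 0 (÷4) = (1, -1, -1/2)
  row 1: subtract 2×row0 = (0, 5, 5)
  row 2: subtract -4×row0 = (0, -2, -2)
step 2: normalize row 1 (÷5) = (0, 1, 1)
  row 0: subtract -1×row1 = (1, 0, 1/2)
  row 2: subtract -2×row1 = (0, 0, 0)
skip col 2 (zero from row 2)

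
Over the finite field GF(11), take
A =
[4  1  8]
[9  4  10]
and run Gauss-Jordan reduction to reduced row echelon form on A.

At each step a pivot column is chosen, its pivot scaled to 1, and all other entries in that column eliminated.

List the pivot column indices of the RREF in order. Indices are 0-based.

pivot(0,0)=4: scale R0 → (1, 3, 2)
  clear (1,0): R1 −= (9)R0 → (0, 10, 3)
pivot(1,1)=10: scale R1 → (0, 1, 8)
  clear (0,1): R0 −= (3)R1 → (1, 0, 0)

pivot columns: 0, 1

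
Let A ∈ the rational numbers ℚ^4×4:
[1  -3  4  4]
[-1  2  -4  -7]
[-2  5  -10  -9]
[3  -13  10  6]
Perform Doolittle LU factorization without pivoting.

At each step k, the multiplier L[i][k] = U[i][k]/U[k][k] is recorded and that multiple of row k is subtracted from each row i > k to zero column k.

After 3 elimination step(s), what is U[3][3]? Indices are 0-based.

U[3][3] = 4

Step 1: pivot at (0,0) is 1.
  row1 ← row1 − (-1)·row0  ⇒  L[1][0]=-1, U row1=(0, -1, 0, -3)
  row2 ← row2 − (-2)·row0  ⇒  L[2][0]=-2, U row2=(0, -1, -2, -1)
  row3 ← row3 − (3)·row0  ⇒  L[3][0]=3, U row3=(0, -4, -2, -6)
Step 2: pivot at (1,1) is -1.
  row2 ← row2 − (1)·row1  ⇒  L[2][1]=1, U row2=(0, 0, -2, 2)
  row3 ← row3 − (4)·row1  ⇒  L[3][1]=4, U row3=(0, 0, -2, 6)
Step 3: pivot at (2,2) is -2.
  row3 ← row3 − (1)·row2  ⇒  L[3][2]=1, U row3=(0, 0, 0, 4)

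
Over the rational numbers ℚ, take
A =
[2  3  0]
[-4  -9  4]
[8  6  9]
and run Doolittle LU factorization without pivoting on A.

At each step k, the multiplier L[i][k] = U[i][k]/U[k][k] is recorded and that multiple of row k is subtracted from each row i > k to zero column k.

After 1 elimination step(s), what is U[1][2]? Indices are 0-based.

[col 0] pivot 2
  R1 -= -2*R0 → (0, -3, 4)  (L[1][0] := -2)
  R2 -= 4*R0 → (0, -6, 9)  (L[2][0] := 4)

U[1][2] = 4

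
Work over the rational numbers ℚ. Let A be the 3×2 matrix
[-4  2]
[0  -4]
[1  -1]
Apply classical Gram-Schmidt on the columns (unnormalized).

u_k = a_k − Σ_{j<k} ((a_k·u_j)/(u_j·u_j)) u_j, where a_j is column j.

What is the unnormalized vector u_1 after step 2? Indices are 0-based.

u_1 = (-2/17, -4, -8/17)

Step 1: u_0 = a_0 = (-4, 0, 1).
Step 2: u_1 = a_1 − (-9/17)·u_0 = (-2/17, -4, -8/17).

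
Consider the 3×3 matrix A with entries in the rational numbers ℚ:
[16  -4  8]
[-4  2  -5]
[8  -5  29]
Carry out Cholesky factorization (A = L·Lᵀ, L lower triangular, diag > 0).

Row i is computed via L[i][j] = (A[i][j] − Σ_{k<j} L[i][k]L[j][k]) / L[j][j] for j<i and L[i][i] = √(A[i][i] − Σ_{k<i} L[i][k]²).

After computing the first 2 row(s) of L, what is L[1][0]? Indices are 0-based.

L[1][0] = -1

Step 1: L[0][0] = √(16) = 4.
  L[1][0] = (-4) / L[0][0] = -1.
Step 2: L[1][1] = √(1) = 1.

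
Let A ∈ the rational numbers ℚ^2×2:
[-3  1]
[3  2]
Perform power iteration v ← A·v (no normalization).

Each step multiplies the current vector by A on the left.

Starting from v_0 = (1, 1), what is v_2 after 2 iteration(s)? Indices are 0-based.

v_0 = (1, 1).
v_1 = A·v_0 = (-2, 5).
v_2 = A·v_1 = (11, 4).

v_2 = (11, 4)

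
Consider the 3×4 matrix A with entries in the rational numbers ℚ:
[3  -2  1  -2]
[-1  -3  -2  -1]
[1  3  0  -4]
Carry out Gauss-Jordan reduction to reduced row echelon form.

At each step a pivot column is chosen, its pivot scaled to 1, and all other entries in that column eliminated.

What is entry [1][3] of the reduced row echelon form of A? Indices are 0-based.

M[1][3] = -15/22

pivot(0,0)=3: scale R0 → (1, -2/3, 1/3, -2/3)
  clear (1,0): R1 −= (-1)R0 → (0, -11/3, -5/3, -5/3)
  clear (2,0): R2 −= (1)R0 → (0, 11/3, -1/3, -10/3)
pivot(1,1)=-11/3: scale R1 → (0, 1, 5/11, 5/11)
  clear (0,1): R0 −= (-2/3)R1 → (1, 0, 7/11, -4/11)
  clear (2,1): R2 −= (11/3)R1 → (0, 0, -2, -5)
pivot(2,2)=-2: scale R2 → (0, 0, 1, 5/2)
  clear (0,2): R0 −= (7/11)R2 → (1, 0, 0, -43/22)
  clear (1,2): R1 −= (5/11)R2 → (0, 1, 0, -15/22)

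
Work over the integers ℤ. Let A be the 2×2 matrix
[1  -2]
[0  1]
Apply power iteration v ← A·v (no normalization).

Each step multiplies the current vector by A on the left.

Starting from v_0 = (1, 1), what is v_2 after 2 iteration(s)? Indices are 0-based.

v_0 = (1, 1).
v_1 = A·v_0 = (-1, 1).
v_2 = A·v_1 = (-3, 1).

v_2 = (-3, 1)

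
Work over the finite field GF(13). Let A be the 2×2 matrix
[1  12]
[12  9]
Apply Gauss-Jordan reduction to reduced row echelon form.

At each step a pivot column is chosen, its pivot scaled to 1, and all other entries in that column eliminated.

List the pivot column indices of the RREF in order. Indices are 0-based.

pivot columns: 0, 1

pivot(0,0)=1: scale R0 → (1, 12)
  clear (1,0): R1 −= (12)R0 → (0, 8)
pivot(1,1)=8: scale R1 → (0, 1)
  clear (0,1): R0 −= (12)R1 → (1, 0)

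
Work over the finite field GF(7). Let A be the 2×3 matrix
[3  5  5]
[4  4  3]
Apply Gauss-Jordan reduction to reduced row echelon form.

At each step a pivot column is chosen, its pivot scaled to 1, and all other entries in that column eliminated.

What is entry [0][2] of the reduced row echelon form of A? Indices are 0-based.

M[0][2] = 2

pivot(0,0)=3: scale R0 → (1, 4, 4)
  clear (1,0): R1 −= (4)R0 → (0, 2, 1)
pivot(1,1)=2: scale R1 → (0, 1, 4)
  clear (0,1): R0 −= (4)R1 → (1, 0, 2)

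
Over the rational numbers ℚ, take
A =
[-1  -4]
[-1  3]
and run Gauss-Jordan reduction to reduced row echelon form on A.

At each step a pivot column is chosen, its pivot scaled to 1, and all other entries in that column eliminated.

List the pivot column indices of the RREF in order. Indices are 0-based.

pivot columns: 0, 1

step 1: normalize row 0 (÷-1) = (1, 4)
  row 1: subtract -1×row0 = (0, 7)
step 2: normalize row 1 (÷7) = (0, 1)
  row 0: subtract 4×row1 = (1, 0)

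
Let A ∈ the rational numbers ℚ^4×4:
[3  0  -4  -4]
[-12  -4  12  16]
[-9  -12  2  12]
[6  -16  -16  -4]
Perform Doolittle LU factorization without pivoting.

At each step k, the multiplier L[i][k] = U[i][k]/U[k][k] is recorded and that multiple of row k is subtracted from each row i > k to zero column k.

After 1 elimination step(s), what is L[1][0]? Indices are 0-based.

L[1][0] = -4

[col 0] pivot 3
  R1 -= -4*R0 → (0, -4, -4, 0)  (L[1][0] := -4)
  R2 -= -3*R0 → (0, -12, -10, 0)  (L[2][0] := -3)
  R3 -= 2*R0 → (0, -16, -8, 4)  (L[3][0] := 2)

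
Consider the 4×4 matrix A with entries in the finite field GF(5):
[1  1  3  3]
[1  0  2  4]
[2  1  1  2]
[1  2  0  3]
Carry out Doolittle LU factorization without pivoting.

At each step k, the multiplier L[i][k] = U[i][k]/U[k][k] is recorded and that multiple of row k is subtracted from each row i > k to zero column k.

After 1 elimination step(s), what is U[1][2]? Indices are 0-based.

k=0: U[0][0]=1
  eliminate (1,0): mult=1, new row 1: (0, 4, 4, 1); set L[1][0]=1
  eliminate (2,0): mult=2, new row 2: (0, 4, 0, 1); set L[2][0]=2
  eliminate (3,0): mult=1, new row 3: (0, 1, 2, 0); set L[3][0]=1

U[1][2] = 4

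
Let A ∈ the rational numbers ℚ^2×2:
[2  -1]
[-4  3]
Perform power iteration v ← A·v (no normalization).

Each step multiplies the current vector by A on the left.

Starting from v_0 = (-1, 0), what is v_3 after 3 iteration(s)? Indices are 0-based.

v_0 = (-1, 0).
v_1 = A·v_0 = (-2, 4).
v_2 = A·v_1 = (-8, 20).
v_3 = A·v_2 = (-36, 92).

v_3 = (-36, 92)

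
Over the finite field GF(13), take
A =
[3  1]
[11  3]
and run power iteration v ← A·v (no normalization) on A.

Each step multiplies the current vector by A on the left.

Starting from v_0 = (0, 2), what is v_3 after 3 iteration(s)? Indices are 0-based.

v_0 = (0, 2).
v_1 = A·v_0 = (2, 6).
v_2 = A·v_1 = (12, 1).
v_3 = A·v_2 = (11, 5).

v_3 = (11, 5)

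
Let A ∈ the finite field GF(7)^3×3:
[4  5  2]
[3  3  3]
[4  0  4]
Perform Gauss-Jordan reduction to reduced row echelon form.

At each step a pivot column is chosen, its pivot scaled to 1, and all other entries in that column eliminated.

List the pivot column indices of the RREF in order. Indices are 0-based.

pivot columns: 0, 1, 2

pivot(0,0)=4: scale R0 → (1, 3, 4)
  clear (1,0): R1 −= (3)R0 → (0, 1, 5)
  clear (2,0): R2 −= (4)R0 → (0, 2, 2)
pivot(1,1)=1: scale R1 → (0, 1, 5)
  clear (0,1): R0 −= (3)R1 → (1, 0, 3)
  clear (2,1): R2 −= (2)R1 → (0, 0, 6)
pivot(2,2)=6: scale R2 → (0, 0, 1)
  clear (0,2): R0 −= (3)R2 → (1, 0, 0)
  clear (1,2): R1 −= (5)R2 → (0, 1, 0)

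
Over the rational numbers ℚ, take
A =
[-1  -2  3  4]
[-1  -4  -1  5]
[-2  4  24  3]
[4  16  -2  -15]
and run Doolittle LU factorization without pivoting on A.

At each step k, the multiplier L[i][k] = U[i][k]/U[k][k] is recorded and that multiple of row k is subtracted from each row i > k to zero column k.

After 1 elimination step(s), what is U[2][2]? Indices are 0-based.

U[2][2] = 18

k=0: U[0][0]=-1
  eliminate (1,0): mult=1, new row 1: (0, -2, -4, 1); set L[1][0]=1
  eliminate (2,0): mult=2, new row 2: (0, 8, 18, -5); set L[2][0]=2
  eliminate (3,0): mult=-4, new row 3: (0, 8, 10, 1); set L[3][0]=-4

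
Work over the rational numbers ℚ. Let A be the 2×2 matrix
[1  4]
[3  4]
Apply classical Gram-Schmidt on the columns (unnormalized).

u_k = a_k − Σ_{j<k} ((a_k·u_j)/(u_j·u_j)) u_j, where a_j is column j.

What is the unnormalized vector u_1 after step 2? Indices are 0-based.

u_1 = (12/5, -4/5)

Step 1: u_0 = a_0 = (1, 3).
Step 2: u_1 = a_1 − (8/5)·u_0 = (12/5, -4/5).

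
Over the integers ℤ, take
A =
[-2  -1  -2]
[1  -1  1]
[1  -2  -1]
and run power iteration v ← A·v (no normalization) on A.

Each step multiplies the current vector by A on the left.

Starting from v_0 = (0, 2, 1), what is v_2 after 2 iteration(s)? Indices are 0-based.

v_2 = (19, -8, 3)

v_0 = (0, 2, 1).
v_1 = A·v_0 = (-4, -1, -5).
v_2 = A·v_1 = (19, -8, 3).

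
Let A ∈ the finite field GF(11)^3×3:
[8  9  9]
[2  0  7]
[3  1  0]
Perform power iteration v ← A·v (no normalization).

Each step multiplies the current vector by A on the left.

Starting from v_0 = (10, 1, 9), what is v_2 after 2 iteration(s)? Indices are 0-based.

v_0 = (10, 1, 9).
v_1 = A·v_0 = (5, 6, 9).
v_2 = A·v_1 = (10, 7, 10).

v_2 = (10, 7, 10)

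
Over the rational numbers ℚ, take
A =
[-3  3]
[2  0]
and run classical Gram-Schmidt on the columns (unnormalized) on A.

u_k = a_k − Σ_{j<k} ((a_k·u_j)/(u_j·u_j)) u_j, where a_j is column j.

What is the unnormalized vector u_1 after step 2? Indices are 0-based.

Step 1: u_0 = a_0 = (-3, 2).
Step 2: u_1 = a_1 − (-9/13)·u_0 = (12/13, 18/13).

u_1 = (12/13, 18/13)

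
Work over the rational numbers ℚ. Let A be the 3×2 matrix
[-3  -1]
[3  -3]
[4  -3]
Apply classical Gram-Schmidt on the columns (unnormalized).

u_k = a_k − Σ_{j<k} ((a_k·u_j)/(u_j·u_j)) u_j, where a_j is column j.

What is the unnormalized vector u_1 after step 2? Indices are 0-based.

Step 1: u_0 = a_0 = (-3, 3, 4).
Step 2: u_1 = a_1 − (-9/17)·u_0 = (-44/17, -24/17, -15/17).

u_1 = (-44/17, -24/17, -15/17)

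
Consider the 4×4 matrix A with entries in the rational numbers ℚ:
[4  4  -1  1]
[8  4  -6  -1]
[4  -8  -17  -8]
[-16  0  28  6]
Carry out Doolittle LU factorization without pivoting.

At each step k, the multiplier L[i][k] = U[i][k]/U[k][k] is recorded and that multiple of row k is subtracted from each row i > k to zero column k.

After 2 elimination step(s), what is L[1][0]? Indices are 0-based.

L[1][0] = 2

[col 0] pivot 4
  R1 -= 2*R0 → (0, -4, -4, -3)  (L[1][0] := 2)
  R2 -= 1*R0 → (0, -12, -16, -9)  (L[2][0] := 1)
  R3 -= -4*R0 → (0, 16, 24, 10)  (L[3][0] := -4)
[col 1] pivot -4
  R2 -= 3*R1 → (0, 0, -4, 0)  (L[2][1] := 3)
  R3 -= -4*R1 → (0, 0, 8, -2)  (L[3][1] := -4)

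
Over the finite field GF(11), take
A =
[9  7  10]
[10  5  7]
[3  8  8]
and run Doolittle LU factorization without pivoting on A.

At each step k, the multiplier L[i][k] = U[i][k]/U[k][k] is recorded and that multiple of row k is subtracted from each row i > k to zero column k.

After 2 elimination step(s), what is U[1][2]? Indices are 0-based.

Step 1: pivot at (0,0) is 9.
  row1 ← row1 − (6)·row0  ⇒  L[1][0]=6, U row1=(0, 7, 2)
  row2 ← row2 − (4)·row0  ⇒  L[2][0]=4, U row2=(0, 2, 1)
Step 2: pivot at (1,1) is 7.
  row2 ← row2 − (5)·row1  ⇒  L[2][1]=5, U row2=(0, 0, 2)

U[1][2] = 2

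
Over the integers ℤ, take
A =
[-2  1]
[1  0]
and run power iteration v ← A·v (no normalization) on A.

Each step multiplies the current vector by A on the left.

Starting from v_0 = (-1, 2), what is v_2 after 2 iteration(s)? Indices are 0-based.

v_2 = (-9, 4)

v_0 = (-1, 2).
v_1 = A·v_0 = (4, -1).
v_2 = A·v_1 = (-9, 4).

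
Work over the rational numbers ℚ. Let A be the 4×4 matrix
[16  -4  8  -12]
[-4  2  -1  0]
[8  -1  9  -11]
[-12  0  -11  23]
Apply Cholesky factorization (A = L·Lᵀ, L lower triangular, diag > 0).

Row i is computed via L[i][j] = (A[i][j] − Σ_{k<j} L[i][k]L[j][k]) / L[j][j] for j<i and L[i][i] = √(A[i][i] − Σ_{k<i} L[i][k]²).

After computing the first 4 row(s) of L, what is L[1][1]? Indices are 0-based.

L[1][1] = 1

Step 1: L[0][0] = √(16) = 4.
  L[1][0] = (-4) / L[0][0] = -1.
Step 2: L[1][1] = √(1) = 1.
  L[2][0] = (8) / L[0][0] = 2.
  L[2][1] = (1) / L[1][1] = 1.
Step 3: L[2][2] = √(4) = 2.
  L[3][0] = (-12) / L[0][0] = -3.
  L[3][1] = (-3) / L[1][1] = -3.
  L[3][2] = (-2) / L[2][2] = -1.
Step 4: L[3][3] = √(4) = 2.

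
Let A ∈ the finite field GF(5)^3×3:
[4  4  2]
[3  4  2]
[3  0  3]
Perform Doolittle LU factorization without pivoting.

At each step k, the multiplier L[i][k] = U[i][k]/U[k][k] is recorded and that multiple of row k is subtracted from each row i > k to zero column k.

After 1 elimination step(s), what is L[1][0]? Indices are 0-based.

[col 0] pivot 4
  R1 -= 2*R0 → (0, 1, 3)  (L[1][0] := 2)
  R2 -= 2*R0 → (0, 2, 4)  (L[2][0] := 2)

L[1][0] = 2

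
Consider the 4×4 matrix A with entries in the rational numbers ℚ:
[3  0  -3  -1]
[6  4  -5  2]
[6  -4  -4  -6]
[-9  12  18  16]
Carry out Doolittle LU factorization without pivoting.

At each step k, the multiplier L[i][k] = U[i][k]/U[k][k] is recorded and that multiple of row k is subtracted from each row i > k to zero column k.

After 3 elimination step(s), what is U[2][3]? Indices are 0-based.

[col 0] pivot 3
  R1 -= 2*R0 → (0, 4, 1, 4)  (L[1][0] := 2)
  R2 -= 2*R0 → (0, -4, 2, -4)  (L[2][0] := 2)
  R3 -= -3*R0 → (0, 12, 9, 13)  (L[3][0] := -3)
[col 1] pivot 4
  R2 -= -1*R1 → (0, 0, 3, 0)  (L[2][1] := -1)
  R3 -= 3*R1 → (0, 0, 6, 1)  (L[3][1] := 3)
[col 2] pivot 3
  R3 -= 2*R2 → (0, 0, 0, 1)  (L[3][2] := 2)

U[2][3] = 0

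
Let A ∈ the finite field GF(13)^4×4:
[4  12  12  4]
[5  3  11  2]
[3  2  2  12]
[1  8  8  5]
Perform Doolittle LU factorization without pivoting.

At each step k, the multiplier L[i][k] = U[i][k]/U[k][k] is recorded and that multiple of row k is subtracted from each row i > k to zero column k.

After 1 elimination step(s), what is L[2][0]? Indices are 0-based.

L[2][0] = 4

[col 0] pivot 4
  R1 -= 11*R0 → (0, 1, 9, 10)  (L[1][0] := 11)
  R2 -= 4*R0 → (0, 6, 6, 9)  (L[2][0] := 4)
  R3 -= 10*R0 → (0, 5, 5, 4)  (L[3][0] := 10)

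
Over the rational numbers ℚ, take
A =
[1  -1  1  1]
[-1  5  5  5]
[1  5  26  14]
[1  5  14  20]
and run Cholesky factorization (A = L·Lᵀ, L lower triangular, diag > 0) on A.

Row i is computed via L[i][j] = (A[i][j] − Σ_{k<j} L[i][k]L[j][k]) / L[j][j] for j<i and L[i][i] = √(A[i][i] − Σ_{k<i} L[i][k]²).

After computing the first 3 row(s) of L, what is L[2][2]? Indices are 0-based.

L[2][2] = 4

Step 1: L[0][0] = √(1) = 1.
  L[1][0] = (-1) / L[0][0] = -1.
Step 2: L[1][1] = √(4) = 2.
  L[2][0] = (1) / L[0][0] = 1.
  L[2][1] = (6) / L[1][1] = 3.
Step 3: L[2][2] = √(16) = 4.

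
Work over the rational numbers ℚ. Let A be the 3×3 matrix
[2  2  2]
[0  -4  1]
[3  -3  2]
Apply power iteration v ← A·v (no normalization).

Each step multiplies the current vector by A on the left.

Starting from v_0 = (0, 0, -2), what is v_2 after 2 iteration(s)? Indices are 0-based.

v_2 = (-20, 4, -14)

v_0 = (0, 0, -2).
v_1 = A·v_0 = (-4, -2, -4).
v_2 = A·v_1 = (-20, 4, -14).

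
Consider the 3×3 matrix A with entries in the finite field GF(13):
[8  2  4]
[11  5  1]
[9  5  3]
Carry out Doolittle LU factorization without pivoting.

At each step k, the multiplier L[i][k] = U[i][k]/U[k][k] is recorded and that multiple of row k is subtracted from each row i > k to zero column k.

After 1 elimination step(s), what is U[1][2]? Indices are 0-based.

U[1][2] = 2

Step 1: pivot at (0,0) is 8.
  row1 ← row1 − (3)·row0  ⇒  L[1][0]=3, U row1=(0, 12, 2)
  row2 ← row2 − (6)·row0  ⇒  L[2][0]=6, U row2=(0, 6, 5)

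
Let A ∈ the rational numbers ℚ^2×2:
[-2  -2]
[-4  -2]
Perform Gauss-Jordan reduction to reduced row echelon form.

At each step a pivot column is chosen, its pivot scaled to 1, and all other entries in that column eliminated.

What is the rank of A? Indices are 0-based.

[1] R0 /= -2  ⇒  (1, 1)
     R1 -= -4·R0  ⇒  (0, 2)
[2] R1 /= 2  ⇒  (0, 1)
     R0 -= 1·R1  ⇒  (1, 0)

rank = 2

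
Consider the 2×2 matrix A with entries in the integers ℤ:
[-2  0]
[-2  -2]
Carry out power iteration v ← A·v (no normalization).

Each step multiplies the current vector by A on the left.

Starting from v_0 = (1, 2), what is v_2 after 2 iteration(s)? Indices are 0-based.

v_0 = (1, 2).
v_1 = A·v_0 = (-2, -6).
v_2 = A·v_1 = (4, 16).

v_2 = (4, 16)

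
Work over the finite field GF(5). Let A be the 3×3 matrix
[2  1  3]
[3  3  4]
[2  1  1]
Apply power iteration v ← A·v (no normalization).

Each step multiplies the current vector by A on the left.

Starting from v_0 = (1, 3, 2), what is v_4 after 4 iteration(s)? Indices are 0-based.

v_4 = (4, 0, 2)

v_0 = (1, 3, 2).
v_1 = A·v_0 = (1, 0, 2).
v_2 = A·v_1 = (3, 1, 4).
v_3 = A·v_2 = (4, 3, 1).
v_4 = A·v_3 = (4, 0, 2).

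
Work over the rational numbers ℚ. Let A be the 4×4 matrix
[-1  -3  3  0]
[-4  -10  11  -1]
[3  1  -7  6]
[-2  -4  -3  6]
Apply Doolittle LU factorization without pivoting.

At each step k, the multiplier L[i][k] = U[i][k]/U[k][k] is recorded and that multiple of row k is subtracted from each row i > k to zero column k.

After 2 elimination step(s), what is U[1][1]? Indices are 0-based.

U[1][1] = 2

[col 0] pivot -1
  R1 -= 4*R0 → (0, 2, -1, -1)  (L[1][0] := 4)
  R2 -= -3*R0 → (0, -8, 2, 6)  (L[2][0] := -3)
  R3 -= 2*R0 → (0, 2, -9, 6)  (L[3][0] := 2)
[col 1] pivot 2
  R2 -= -4*R1 → (0, 0, -2, 2)  (L[2][1] := -4)
  R3 -= 1*R1 → (0, 0, -8, 7)  (L[3][1] := 1)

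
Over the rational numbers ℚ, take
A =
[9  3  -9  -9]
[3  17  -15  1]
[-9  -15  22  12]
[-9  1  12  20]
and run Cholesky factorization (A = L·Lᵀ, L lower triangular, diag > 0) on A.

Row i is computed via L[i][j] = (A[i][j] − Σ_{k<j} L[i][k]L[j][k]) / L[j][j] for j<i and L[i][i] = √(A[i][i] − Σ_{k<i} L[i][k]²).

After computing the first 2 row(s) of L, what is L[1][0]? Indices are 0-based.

Step 1: L[0][0] = √(9) = 3.
  L[1][0] = (3) / L[0][0] = 1.
Step 2: L[1][1] = √(16) = 4.

L[1][0] = 1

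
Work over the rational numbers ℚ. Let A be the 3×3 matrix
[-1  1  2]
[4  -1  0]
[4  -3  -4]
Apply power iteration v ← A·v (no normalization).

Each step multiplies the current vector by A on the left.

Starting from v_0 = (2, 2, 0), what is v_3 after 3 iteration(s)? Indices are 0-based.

v_0 = (2, 2, 0).
v_1 = A·v_0 = (0, 6, 2).
v_2 = A·v_1 = (10, -6, -26).
v_3 = A·v_2 = (-68, 46, 162).

v_3 = (-68, 46, 162)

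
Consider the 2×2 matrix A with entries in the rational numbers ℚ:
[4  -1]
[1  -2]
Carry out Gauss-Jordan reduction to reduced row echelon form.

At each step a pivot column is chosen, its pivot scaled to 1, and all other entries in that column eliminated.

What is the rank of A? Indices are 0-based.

pivot(0,0)=4: scale R0 → (1, -1/4)
  clear (1,0): R1 −= (1)R0 → (0, -7/4)
pivot(1,1)=-7/4: scale R1 → (0, 1)
  clear (0,1): R0 −= (-1/4)R1 → (1, 0)

rank = 2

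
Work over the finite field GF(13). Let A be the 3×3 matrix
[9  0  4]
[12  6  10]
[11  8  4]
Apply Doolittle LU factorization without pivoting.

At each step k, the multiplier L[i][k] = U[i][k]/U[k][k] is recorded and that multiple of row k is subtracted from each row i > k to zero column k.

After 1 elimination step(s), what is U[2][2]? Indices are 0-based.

[col 0] pivot 9
  R1 -= 10*R0 → (0, 6, 9)  (L[1][0] := 10)
  R2 -= 7*R0 → (0, 8, 2)  (L[2][0] := 7)

U[2][2] = 2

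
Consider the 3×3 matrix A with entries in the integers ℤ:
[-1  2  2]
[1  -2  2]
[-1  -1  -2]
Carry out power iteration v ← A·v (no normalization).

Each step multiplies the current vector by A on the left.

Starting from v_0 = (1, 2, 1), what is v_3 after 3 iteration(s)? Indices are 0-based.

v_3 = (23, 1, 8)

v_0 = (1, 2, 1).
v_1 = A·v_0 = (5, -1, -5).
v_2 = A·v_1 = (-17, -3, 6).
v_3 = A·v_2 = (23, 1, 8).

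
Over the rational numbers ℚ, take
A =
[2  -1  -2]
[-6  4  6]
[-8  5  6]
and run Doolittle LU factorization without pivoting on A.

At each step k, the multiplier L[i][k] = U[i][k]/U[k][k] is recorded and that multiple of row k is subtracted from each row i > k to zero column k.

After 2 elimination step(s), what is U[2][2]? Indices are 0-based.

U[2][2] = -2

k=0: U[0][0]=2
  eliminate (1,0): mult=-3, new row 1: (0, 1, 0); set L[1][0]=-3
  eliminate (2,0): mult=-4, new row 2: (0, 1, -2); set L[2][0]=-4
k=1: U[1][1]=1
  eliminate (2,1): mult=1, new row 2: (0, 0, -2); set L[2][1]=1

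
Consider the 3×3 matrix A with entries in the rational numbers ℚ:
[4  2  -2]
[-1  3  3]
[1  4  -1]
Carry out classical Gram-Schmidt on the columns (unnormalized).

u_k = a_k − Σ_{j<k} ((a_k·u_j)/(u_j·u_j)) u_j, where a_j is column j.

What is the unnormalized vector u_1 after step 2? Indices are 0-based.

u_1 = (0, 7/2, 7/2)

Step 1: u_0 = a_0 = (4, -1, 1).
Step 2: u_1 = a_1 − (1/2)·u_0 = (0, 7/2, 7/2).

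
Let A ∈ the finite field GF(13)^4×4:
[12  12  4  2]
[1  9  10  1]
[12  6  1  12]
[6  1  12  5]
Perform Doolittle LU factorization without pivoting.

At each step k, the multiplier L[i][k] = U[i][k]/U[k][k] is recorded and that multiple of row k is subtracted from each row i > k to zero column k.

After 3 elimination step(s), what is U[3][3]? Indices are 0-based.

k=0: U[0][0]=12
  eliminate (1,0): mult=12, new row 1: (0, 8, 1, 3); set L[1][0]=12
  eliminate (2,0): mult=1, new row 2: (0, 7, 10, 10); set L[2][0]=1
  eliminate (3,0): mult=7, new row 3: (0, 8, 10, 4); set L[3][0]=7
k=1: U[1][1]=8
  eliminate (2,1): mult=9, new row 2: (0, 0, 1, 9); set L[2][1]=9
  eliminate (3,1): mult=1, new row 3: (0, 0, 9, 1); set L[3][1]=1
k=2: U[2][2]=1
  eliminate (3,2): mult=9, new row 3: (0, 0, 0, 11); set L[3][2]=9

U[3][3] = 11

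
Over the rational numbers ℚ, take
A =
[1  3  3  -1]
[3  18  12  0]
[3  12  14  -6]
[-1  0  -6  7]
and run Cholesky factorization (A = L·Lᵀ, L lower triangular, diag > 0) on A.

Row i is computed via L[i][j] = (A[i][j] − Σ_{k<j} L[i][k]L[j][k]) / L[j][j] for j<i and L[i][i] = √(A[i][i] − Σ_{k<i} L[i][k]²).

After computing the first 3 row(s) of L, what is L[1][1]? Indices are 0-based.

Step 1: L[0][0] = √(1) = 1.
  L[1][0] = (3) / L[0][0] = 3.
Step 2: L[1][1] = √(9) = 3.
  L[2][0] = (3) / L[0][0] = 3.
  L[2][1] = (3) / L[1][1] = 1.
Step 3: L[2][2] = √(4) = 2.

L[1][1] = 3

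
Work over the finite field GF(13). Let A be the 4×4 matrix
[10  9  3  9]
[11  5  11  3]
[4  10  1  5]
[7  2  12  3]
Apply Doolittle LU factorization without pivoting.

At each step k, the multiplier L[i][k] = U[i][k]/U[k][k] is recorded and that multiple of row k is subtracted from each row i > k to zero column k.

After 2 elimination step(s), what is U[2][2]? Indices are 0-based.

Step 1: pivot at (0,0) is 10.
  row1 ← row1 − (5)·row0  ⇒  L[1][0]=5, U row1=(0, 12, 9, 10)
  row2 ← row2 − (3)·row0  ⇒  L[2][0]=3, U row2=(0, 9, 5, 4)
  row3 ← row3 − (2)·row0  ⇒  L[3][0]=2, U row3=(0, 10, 6, 11)
Step 2: pivot at (1,1) is 12.
  row2 ← row2 − (4)·row1  ⇒  L[2][1]=4, U row2=(0, 0, 8, 3)
  row3 ← row3 − (3)·row1  ⇒  L[3][1]=3, U row3=(0, 0, 5, 7)

U[2][2] = 8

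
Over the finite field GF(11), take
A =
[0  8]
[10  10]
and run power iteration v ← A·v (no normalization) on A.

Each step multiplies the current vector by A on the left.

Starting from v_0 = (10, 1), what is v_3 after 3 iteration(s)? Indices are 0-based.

v_3 = (2, 8)

v_0 = (10, 1).
v_1 = A·v_0 = (8, 0).
v_2 = A·v_1 = (0, 3).
v_3 = A·v_2 = (2, 8).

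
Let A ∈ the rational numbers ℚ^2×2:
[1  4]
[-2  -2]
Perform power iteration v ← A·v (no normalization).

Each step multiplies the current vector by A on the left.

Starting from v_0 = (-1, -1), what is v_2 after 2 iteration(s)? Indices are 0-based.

v_0 = (-1, -1).
v_1 = A·v_0 = (-5, 4).
v_2 = A·v_1 = (11, 2).

v_2 = (11, 2)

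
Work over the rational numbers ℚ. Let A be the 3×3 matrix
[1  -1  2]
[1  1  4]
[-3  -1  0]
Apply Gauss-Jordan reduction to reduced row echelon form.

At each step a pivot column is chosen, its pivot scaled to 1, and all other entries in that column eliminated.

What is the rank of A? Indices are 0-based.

rank = 3

step 1: normalize row 0 (÷1) = (1, -1, 2)
  row 1: subtract 1×row0 = (0, 2, 2)
  row 2: subtract -3×row0 = (0, -4, 6)
step 2: normalize row 1 (÷2) = (0, 1, 1)
  row 0: subtract -1×row1 = (1, 0, 3)
  row 2: subtract -4×row1 = (0, 0, 10)
step 3: normalize row 2 (÷10) = (0, 0, 1)
  row 0: subtract 3×row2 = (1, 0, 0)
  row 1: subtract 1×row2 = (0, 1, 0)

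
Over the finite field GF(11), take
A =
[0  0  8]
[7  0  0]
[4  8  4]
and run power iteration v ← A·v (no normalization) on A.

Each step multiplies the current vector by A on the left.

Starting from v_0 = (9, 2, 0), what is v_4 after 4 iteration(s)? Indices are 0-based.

v_4 = (5, 8, 9)

v_0 = (9, 2, 0).
v_1 = A·v_0 = (0, 8, 8).
v_2 = A·v_1 = (9, 0, 8).
v_3 = A·v_2 = (9, 8, 2).
v_4 = A·v_3 = (5, 8, 9).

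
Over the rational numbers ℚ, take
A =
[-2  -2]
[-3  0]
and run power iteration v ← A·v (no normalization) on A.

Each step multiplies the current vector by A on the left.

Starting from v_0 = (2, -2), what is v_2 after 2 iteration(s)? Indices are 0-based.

v_0 = (2, -2).
v_1 = A·v_0 = (0, -6).
v_2 = A·v_1 = (12, 0).

v_2 = (12, 0)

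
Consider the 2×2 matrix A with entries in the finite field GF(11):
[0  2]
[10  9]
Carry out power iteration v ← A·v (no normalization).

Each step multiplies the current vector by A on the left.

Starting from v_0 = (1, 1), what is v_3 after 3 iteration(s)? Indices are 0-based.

v_3 = (8, 9)

v_0 = (1, 1).
v_1 = A·v_0 = (2, 8).
v_2 = A·v_1 = (5, 4).
v_3 = A·v_2 = (8, 9).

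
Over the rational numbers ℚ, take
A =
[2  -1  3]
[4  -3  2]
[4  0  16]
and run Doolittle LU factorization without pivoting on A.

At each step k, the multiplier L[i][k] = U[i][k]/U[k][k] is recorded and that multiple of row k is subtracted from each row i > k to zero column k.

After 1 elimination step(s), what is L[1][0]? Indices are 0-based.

L[1][0] = 2

k=0: U[0][0]=2
  eliminate (1,0): mult=2, new row 1: (0, -1, -4); set L[1][0]=2
  eliminate (2,0): mult=2, new row 2: (0, 2, 10); set L[2][0]=2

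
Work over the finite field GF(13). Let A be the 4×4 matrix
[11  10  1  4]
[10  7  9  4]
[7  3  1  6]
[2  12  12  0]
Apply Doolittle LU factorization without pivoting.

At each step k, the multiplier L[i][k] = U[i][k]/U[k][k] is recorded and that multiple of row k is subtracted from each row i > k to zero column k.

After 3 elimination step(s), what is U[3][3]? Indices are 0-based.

Step 1: pivot at (0,0) is 11.
  row1 ← row1 − (8)·row0  ⇒  L[1][0]=8, U row1=(0, 5, 1, 11)
  row2 ← row2 − (3)·row0  ⇒  L[2][0]=3, U row2=(0, 12, 11, 7)
  row3 ← row3 − (12)·row0  ⇒  L[3][0]=12, U row3=(0, 9, 0, 4)
Step 2: pivot at (1,1) is 5.
  row2 ← row2 − (5)·row1  ⇒  L[2][1]=5, U row2=(0, 0, 6, 4)
  row3 ← row3 − (7)·row1  ⇒  L[3][1]=7, U row3=(0, 0, 6, 5)
Step 3: pivot at (2,2) is 6.
  row3 ← row3 − (1)·row2  ⇒  L[3][2]=1, U row3=(0, 0, 0, 1)

U[3][3] = 1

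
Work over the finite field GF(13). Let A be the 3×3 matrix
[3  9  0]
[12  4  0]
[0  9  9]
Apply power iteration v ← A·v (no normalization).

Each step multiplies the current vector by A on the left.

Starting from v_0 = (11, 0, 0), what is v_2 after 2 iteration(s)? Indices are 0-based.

v_0 = (11, 0, 0).
v_1 = A·v_0 = (7, 2, 0).
v_2 = A·v_1 = (0, 1, 5).

v_2 = (0, 1, 5)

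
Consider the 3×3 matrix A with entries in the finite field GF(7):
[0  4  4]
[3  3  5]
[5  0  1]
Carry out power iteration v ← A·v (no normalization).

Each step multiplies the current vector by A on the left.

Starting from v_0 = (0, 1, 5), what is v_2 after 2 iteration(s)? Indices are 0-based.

v_0 = (0, 1, 5).
v_1 = A·v_0 = (3, 0, 5).
v_2 = A·v_1 = (6, 6, 6).

v_2 = (6, 6, 6)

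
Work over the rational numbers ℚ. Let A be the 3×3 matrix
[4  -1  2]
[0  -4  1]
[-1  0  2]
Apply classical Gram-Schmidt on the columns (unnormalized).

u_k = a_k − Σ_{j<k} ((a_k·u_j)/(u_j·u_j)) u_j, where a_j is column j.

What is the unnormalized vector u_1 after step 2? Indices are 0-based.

Step 1: u_0 = a_0 = (4, 0, -1).
Step 2: u_1 = a_1 − (-4/17)·u_0 = (-1/17, -4, -4/17).

u_1 = (-1/17, -4, -4/17)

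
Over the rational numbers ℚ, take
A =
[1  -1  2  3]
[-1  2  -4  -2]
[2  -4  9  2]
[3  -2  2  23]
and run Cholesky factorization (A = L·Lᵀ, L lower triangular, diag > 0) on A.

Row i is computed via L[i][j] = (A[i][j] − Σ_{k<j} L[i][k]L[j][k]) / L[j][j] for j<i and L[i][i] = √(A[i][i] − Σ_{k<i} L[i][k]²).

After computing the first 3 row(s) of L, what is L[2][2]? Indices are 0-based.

L[2][2] = 1

Step 1: L[0][0] = √(1) = 1.
  L[1][0] = (-1) / L[0][0] = -1.
Step 2: L[1][1] = √(1) = 1.
  L[2][0] = (2) / L[0][0] = 2.
  L[2][1] = (-2) / L[1][1] = -2.
Step 3: L[2][2] = √(1) = 1.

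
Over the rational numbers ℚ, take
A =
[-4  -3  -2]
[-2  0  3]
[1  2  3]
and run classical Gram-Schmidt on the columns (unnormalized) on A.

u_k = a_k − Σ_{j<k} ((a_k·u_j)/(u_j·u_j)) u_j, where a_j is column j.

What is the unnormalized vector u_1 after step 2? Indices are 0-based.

Step 1: u_0 = a_0 = (-4, -2, 1).
Step 2: u_1 = a_1 − (2/3)·u_0 = (-1/3, 4/3, 4/3).

u_1 = (-1/3, 4/3, 4/3)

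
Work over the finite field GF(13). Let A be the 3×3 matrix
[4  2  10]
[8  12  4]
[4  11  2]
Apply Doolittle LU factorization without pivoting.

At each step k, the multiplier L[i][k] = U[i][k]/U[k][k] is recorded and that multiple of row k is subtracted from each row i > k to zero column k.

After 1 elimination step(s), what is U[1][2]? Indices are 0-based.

U[1][2] = 10

k=0: U[0][0]=4
  eliminate (1,0): mult=2, new row 1: (0, 8, 10); set L[1][0]=2
  eliminate (2,0): mult=1, new row 2: (0, 9, 5); set L[2][0]=1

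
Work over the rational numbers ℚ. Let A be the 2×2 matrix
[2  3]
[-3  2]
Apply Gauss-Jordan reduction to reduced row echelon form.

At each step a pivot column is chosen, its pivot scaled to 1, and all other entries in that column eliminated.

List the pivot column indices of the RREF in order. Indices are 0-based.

[1] R0 /= 2  ⇒  (1, 3/2)
     R1 -= -3·R0  ⇒  (0, 13/2)
[2] R1 /= 13/2  ⇒  (0, 1)
     R0 -= 3/2·R1  ⇒  (1, 0)

pivot columns: 0, 1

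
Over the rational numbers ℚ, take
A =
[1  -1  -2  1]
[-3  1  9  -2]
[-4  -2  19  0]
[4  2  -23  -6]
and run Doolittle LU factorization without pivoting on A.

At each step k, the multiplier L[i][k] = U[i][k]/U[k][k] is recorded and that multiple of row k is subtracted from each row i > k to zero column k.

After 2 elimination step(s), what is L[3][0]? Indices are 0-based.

[col 0] pivot 1
  R1 -= -3*R0 → (0, -2, 3, 1)  (L[1][0] := -3)
  R2 -= -4*R0 → (0, -6, 11, 4)  (L[2][0] := -4)
  R3 -= 4*R0 → (0, 6, -15, -10)  (L[3][0] := 4)
[col 1] pivot -2
  R2 -= 3*R1 → (0, 0, 2, 1)  (L[2][1] := 3)
  R3 -= -3*R1 → (0, 0, -6, -7)  (L[3][1] := -3)

L[3][0] = 4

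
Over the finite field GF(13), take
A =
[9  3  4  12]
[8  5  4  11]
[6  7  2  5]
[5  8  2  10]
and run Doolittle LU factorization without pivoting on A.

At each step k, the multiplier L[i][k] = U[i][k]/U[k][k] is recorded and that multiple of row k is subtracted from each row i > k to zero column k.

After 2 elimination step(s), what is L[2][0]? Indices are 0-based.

L[2][0] = 5

[col 0] pivot 9
  R1 -= 11*R0 → (0, 11, 12, 9)  (L[1][0] := 11)
  R2 -= 5*R0 → (0, 5, 8, 10)  (L[2][0] := 5)
  R3 -= 2*R0 → (0, 2, 7, 12)  (L[3][0] := 2)
[col 1] pivot 11
  R2 -= 4*R1 → (0, 0, 12, 0)  (L[2][1] := 4)
  R3 -= 12*R1 → (0, 0, 6, 8)  (L[3][1] := 12)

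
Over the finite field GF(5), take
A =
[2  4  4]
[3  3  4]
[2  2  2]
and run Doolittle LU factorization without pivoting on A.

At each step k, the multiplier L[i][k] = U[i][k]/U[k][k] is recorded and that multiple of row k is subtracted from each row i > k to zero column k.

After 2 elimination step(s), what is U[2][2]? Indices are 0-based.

Step 1: pivot at (0,0) is 2.
  row1 ← row1 − (4)·row0  ⇒  L[1][0]=4, U row1=(0, 2, 3)
  row2 ← row2 − (1)·row0  ⇒  L[2][0]=1, U row2=(0, 3, 3)
Step 2: pivot at (1,1) is 2.
  row2 ← row2 − (4)·row1  ⇒  L[2][1]=4, U row2=(0, 0, 1)

U[2][2] = 1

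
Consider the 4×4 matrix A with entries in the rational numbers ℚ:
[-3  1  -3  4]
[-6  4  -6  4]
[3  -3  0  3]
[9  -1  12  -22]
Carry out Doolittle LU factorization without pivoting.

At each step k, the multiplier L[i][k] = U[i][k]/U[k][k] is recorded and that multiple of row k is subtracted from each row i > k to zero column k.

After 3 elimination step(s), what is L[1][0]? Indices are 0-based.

Step 1: pivot at (0,0) is -3.
  row1 ← row1 − (2)·row0  ⇒  L[1][0]=2, U row1=(0, 2, 0, -4)
  row2 ← row2 − (-1)·row0  ⇒  L[2][0]=-1, U row2=(0, -2, -3, 7)
  row3 ← row3 − (-3)·row0  ⇒  L[3][0]=-3, U row3=(0, 2, 3, -10)
Step 2: pivot at (1,1) is 2.
  row2 ← row2 − (-1)·row1  ⇒  L[2][1]=-1, U row2=(0, 0, -3, 3)
  row3 ← row3 − (1)·row1  ⇒  L[3][1]=1, U row3=(0, 0, 3, -6)
Step 3: pivot at (2,2) is -3.
  row3 ← row3 − (-1)·row2  ⇒  L[3][2]=-1, U row3=(0, 0, 0, -3)

L[1][0] = 2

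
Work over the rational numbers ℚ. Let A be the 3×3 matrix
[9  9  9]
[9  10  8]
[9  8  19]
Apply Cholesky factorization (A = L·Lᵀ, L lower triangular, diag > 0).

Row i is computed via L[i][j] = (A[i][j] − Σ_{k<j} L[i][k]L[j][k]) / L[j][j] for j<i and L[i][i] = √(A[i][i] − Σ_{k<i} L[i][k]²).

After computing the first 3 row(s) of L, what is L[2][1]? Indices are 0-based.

Step 1: L[0][0] = √(9) = 3.
  L[1][0] = (9) / L[0][0] = 3.
Step 2: L[1][1] = √(1) = 1.
  L[2][0] = (9) / L[0][0] = 3.
  L[2][1] = (-1) / L[1][1] = -1.
Step 3: L[2][2] = √(9) = 3.

L[2][1] = -1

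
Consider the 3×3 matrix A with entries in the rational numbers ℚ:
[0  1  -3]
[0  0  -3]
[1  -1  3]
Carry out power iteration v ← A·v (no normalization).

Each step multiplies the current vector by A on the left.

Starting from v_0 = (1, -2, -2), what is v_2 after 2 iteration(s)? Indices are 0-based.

v_0 = (1, -2, -2).
v_1 = A·v_0 = (4, 6, -3).
v_2 = A·v_1 = (15, 9, -11).

v_2 = (15, 9, -11)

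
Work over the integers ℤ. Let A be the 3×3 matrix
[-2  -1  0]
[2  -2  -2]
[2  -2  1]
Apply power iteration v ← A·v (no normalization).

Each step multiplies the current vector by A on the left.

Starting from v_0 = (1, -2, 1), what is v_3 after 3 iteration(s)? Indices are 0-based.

v_0 = (1, -2, 1).
v_1 = A·v_0 = (0, 4, 7).
v_2 = A·v_1 = (-4, -22, -1).
v_3 = A·v_2 = (30, 38, 35).

v_3 = (30, 38, 35)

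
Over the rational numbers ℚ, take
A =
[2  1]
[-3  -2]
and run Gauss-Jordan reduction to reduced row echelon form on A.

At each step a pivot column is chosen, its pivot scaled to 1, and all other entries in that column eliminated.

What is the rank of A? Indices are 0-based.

rank = 2

step 1: normalize row 0 (÷2) = (1, 1/2)
  row 1: subtract -3×row0 = (0, -1/2)
step 2: normalize row 1 (÷-1/2) = (0, 1)
  row 0: subtract 1/2×row1 = (1, 0)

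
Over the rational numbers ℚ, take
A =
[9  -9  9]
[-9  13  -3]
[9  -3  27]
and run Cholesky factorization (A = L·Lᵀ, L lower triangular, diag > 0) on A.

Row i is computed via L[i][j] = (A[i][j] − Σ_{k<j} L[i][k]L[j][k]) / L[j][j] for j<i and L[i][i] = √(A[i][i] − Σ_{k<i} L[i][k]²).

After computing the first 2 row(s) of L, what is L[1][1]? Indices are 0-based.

L[1][1] = 2

Step 1: L[0][0] = √(9) = 3.
  L[1][0] = (-9) / L[0][0] = -3.
Step 2: L[1][1] = √(4) = 2.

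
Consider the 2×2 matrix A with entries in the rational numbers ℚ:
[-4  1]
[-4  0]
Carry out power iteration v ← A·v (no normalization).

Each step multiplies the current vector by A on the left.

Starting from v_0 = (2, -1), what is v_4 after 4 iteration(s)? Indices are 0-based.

v_4 = (192, 304)

v_0 = (2, -1).
v_1 = A·v_0 = (-9, -8).
v_2 = A·v_1 = (28, 36).
v_3 = A·v_2 = (-76, -112).
v_4 = A·v_3 = (192, 304).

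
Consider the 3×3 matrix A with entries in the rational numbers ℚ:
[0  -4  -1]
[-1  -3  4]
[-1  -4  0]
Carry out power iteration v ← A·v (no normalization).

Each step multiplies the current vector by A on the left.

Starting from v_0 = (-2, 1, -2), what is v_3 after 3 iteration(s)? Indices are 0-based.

v_0 = (-2, 1, -2).
v_1 = A·v_0 = (-2, -9, -2).
v_2 = A·v_1 = (38, 21, 38).
v_3 = A·v_2 = (-122, 51, -122).

v_3 = (-122, 51, -122)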